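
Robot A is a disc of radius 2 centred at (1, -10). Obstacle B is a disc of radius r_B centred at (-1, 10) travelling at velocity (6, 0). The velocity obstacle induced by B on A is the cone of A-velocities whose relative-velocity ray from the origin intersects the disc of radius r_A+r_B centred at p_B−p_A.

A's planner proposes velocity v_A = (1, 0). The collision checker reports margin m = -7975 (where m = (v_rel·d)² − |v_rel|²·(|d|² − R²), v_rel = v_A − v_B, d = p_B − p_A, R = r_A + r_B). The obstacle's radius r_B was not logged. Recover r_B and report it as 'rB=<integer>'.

m = -7975
d = (-2, 20);  v_rel = (-5, 0),  |v_rel|² = 25
v_rel×d = (-5)·(20) − (0)·(-2) = -100
since m = R²·25 − (-100)²:  R² = (10000 + -7975) / 25 = 81
R = √81 = 9  ⇒  r_B = 9 − 2 = 7

rB=7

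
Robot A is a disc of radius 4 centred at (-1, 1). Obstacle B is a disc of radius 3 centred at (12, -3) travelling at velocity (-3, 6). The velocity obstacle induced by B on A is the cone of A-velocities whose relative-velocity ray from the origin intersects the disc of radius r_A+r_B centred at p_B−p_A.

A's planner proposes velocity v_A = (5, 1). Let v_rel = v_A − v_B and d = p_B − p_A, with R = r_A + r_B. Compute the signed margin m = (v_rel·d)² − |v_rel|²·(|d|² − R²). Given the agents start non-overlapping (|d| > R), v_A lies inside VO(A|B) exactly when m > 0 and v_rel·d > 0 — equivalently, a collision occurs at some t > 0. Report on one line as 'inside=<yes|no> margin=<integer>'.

d = (13, -4),  |d|² = 185;  R = 4+3 = 7,  c = 185−7² = 136
v_rel = (8, -5),  |v_rel|² = 89;  v_rel·d = (8)·(13) + (-5)·(-4) = 124
89·t² − 248·t + 136 = 0  ⇒  m = 124² − 89·136 = 3272
m = 3272 > 0,  v_rel·d = 124 > 0  ⇒  inside

inside=yes margin=3272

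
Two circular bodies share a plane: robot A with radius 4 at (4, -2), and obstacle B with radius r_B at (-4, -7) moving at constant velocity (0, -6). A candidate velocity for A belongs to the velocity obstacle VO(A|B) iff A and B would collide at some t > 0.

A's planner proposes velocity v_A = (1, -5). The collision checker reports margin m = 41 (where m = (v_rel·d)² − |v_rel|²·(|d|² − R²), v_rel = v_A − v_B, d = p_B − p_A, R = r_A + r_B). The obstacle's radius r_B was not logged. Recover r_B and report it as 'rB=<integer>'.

m = 41
d = (-8, -5);  v_rel = (1, 1),  |v_rel|² = 2
v_rel×d = (1)·(-5) − (1)·(-8) = 3
since m = R²·2 − 3²:  R² = (9 + 41) / 2 = 25
R = √25 = 5  ⇒  r_B = 5 − 4 = 1

rB=1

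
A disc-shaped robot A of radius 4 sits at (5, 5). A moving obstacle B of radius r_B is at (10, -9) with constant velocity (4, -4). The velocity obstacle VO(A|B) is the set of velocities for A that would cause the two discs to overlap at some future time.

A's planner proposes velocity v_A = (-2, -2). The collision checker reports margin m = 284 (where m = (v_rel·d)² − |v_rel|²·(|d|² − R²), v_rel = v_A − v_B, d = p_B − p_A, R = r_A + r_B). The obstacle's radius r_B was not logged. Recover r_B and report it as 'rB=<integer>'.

m = 284
d = (5, -14);  v_rel = (-6, 2),  |v_rel|² = 40
v_rel×d = (-6)·(-14) − (2)·(5) = 74
since m = R²·40 − 74²:  R² = (5476 + 284) / 40 = 144
R = √144 = 12  ⇒  r_B = 12 − 4 = 8

rB=8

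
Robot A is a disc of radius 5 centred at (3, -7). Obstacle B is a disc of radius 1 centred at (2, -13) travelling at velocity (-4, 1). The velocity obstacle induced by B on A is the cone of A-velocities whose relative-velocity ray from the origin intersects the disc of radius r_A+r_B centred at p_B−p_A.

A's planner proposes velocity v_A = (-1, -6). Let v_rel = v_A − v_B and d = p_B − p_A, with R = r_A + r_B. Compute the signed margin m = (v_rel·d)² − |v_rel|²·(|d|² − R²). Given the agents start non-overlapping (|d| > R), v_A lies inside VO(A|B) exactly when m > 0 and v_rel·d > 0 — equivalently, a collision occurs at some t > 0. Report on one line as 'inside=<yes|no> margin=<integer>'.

d = (-1, -6),  |d|² = 37;  R = 5+1 = 6,  c = 37−6² = 1
v_rel = (3, -7),  |v_rel|² = 58;  v_rel·d = (3)·(-1) + (-7)·(-6) = 39
58·t² − 78·t + 1 = 0  ⇒  m = 39² − 58·1 = 1463
m = 1463 > 0,  v_rel·d = 39 > 0  ⇒  inside

inside=yes margin=1463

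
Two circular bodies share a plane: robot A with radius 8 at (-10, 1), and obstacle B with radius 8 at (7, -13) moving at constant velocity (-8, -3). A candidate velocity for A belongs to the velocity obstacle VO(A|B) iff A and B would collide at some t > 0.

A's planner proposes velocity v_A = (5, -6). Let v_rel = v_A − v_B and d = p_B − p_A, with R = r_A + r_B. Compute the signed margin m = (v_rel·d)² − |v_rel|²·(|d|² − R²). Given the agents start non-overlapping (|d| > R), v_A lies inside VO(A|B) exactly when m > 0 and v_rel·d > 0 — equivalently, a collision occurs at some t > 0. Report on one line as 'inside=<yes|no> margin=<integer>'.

d = (17, -14),  |d|² = 485;  R = 8+8 = 16,  c = 485−16² = 229
v_rel = (13, -3),  |v_rel|² = 178;  v_rel·d = (13)·(17) + (-3)·(-14) = 263
178·t² − 526·t + 229 = 0  ⇒  m = 263² − 178·229 = 28407
m = 28407 > 0,  v_rel·d = 263 > 0  ⇒  inside

inside=yes margin=28407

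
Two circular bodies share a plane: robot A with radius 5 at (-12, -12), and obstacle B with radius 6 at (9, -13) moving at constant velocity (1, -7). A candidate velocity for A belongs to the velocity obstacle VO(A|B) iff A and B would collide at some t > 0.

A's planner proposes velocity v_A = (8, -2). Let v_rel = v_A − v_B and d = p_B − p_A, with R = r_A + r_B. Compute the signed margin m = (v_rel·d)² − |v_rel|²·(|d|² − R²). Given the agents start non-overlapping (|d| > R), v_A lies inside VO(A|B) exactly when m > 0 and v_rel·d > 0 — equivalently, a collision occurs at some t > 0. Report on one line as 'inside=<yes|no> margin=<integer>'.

d = (21, -1),  |d|² = 442;  R = 5+6 = 11,  c = 442−11² = 321
v_rel = (7, 5),  |v_rel|² = 74;  v_rel·d = (7)·(21) + (5)·(-1) = 142
74·t² − 284·t + 321 = 0  ⇒  m = 142² − 74·321 = -3590
m = -3590 < 0,  v_rel·d = 142 > 0  ⇒  outside

inside=no margin=-3590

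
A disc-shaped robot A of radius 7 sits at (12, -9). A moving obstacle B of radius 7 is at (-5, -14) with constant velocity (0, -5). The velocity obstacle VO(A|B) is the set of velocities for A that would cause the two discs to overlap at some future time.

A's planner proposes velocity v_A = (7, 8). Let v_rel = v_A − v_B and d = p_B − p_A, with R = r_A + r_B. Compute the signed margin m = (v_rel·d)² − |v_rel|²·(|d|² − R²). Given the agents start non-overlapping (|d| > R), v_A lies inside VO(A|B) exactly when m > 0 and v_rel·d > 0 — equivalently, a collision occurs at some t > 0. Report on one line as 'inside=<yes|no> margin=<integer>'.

d = (-17, -5),  |d|² = 314;  R = 7+7 = 14,  c = 314−14² = 118
v_rel = (7, 13),  |v_rel|² = 218;  v_rel·d = (7)·(-17) + (13)·(-5) = -184
218·t² + 368·t + 118 = 0  ⇒  m = (-184)² − 218·118 = 8132
m = 8132 > 0,  v_rel·d = -184 < 0  ⇒  outside

inside=no margin=8132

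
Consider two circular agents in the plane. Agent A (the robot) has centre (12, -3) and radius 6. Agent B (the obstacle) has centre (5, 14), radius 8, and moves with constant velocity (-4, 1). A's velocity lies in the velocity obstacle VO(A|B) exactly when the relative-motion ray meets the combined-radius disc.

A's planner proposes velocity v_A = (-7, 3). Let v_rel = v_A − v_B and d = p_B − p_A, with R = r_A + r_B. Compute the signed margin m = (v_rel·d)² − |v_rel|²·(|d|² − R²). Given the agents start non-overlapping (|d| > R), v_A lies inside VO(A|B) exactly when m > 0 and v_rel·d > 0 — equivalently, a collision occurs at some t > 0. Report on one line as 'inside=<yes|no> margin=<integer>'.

d = (-7, 17),  |d|² = 338;  R = 6+8 = 14,  c = 338−14² = 142
v_rel = (-3, 2),  |v_rel|² = 13;  v_rel·d = (-3)·(-7) + (2)·(17) = 55
13·t² − 110·t + 142 = 0  ⇒  m = 55² − 13·142 = 1179
m = 1179 > 0,  v_rel·d = 55 > 0  ⇒  inside

inside=yes margin=1179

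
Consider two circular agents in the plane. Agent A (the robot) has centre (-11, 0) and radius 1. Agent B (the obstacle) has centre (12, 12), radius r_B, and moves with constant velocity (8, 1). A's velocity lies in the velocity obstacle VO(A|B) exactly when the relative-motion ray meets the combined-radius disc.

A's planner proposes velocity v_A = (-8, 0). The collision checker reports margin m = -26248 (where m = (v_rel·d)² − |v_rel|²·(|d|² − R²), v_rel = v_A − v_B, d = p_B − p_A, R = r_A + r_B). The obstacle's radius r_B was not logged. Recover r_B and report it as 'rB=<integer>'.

m = -26248
d = (23, 12);  v_rel = (-16, -1),  |v_rel|² = 257
v_rel×d = (-16)·(12) − (-1)·(23) = -169
since m = R²·257 − (-169)²:  R² = (28561 + -26248) / 257 = 9
R = √9 = 3  ⇒  r_B = 3 − 1 = 2

rB=2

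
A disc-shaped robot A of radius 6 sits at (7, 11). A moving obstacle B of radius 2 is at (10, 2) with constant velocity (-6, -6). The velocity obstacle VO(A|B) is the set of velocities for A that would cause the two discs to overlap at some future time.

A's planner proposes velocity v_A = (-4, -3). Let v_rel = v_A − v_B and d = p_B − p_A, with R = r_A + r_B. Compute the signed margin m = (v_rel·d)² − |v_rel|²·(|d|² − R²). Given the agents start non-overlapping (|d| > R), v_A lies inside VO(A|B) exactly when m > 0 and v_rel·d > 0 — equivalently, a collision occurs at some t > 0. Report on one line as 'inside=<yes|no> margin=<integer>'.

d = (3, -9),  |d|² = 90;  R = 6+2 = 8,  c = 90−8² = 26
v_rel = (2, 3),  |v_rel|² = 13;  v_rel·d = (2)·(3) + (3)·(-9) = -21
13·t² + 42·t + 26 = 0  ⇒  m = (-21)² − 13·26 = 103
m = 103 > 0,  v_rel·d = -21 < 0  ⇒  outside

inside=no margin=103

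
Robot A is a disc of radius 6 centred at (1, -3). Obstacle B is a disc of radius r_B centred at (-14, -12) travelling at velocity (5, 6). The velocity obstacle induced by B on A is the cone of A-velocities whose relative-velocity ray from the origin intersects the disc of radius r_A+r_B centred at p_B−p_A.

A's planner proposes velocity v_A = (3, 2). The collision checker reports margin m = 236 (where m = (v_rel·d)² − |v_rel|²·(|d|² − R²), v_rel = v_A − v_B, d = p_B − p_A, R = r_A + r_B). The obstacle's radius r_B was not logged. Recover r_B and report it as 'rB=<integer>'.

m = 236
d = (-15, -9);  v_rel = (-2, -4),  |v_rel|² = 20
v_rel×d = (-2)·(-9) − (-4)·(-15) = -42
since m = R²·20 − (-42)²:  R² = (1764 + 236) / 20 = 100
R = √100 = 10  ⇒  r_B = 10 − 6 = 4

rB=4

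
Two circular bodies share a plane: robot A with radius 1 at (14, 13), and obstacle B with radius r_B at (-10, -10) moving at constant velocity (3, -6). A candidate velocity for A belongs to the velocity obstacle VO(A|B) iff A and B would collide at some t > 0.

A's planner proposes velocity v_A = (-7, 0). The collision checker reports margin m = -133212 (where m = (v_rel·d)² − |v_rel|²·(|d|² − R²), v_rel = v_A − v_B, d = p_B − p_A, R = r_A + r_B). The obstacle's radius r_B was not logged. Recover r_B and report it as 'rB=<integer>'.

m = -133212
d = (-24, -23);  v_rel = (-10, 6),  |v_rel|² = 136
v_rel×d = (-10)·(-23) − (6)·(-24) = 374
since m = R²·136 − 374²:  R² = (139876 + -133212) / 136 = 49
R = √49 = 7  ⇒  r_B = 7 − 1 = 6

rB=6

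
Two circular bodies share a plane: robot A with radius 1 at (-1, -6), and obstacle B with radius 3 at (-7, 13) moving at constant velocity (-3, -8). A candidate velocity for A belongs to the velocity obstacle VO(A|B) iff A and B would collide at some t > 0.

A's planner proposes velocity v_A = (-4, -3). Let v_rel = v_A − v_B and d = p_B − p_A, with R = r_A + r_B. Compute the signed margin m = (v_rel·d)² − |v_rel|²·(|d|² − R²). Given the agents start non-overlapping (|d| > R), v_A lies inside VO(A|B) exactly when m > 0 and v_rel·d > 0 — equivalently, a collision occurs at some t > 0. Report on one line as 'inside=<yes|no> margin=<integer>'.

d = (-6, 19),  |d|² = 397;  R = 1+3 = 4,  c = 397−4² = 381
v_rel = (-1, 5),  |v_rel|² = 26;  v_rel·d = (-1)·(-6) + (5)·(19) = 101
26·t² − 202·t + 381 = 0  ⇒  m = 101² − 26·381 = 295
m = 295 > 0,  v_rel·d = 101 > 0  ⇒  inside

inside=yes margin=295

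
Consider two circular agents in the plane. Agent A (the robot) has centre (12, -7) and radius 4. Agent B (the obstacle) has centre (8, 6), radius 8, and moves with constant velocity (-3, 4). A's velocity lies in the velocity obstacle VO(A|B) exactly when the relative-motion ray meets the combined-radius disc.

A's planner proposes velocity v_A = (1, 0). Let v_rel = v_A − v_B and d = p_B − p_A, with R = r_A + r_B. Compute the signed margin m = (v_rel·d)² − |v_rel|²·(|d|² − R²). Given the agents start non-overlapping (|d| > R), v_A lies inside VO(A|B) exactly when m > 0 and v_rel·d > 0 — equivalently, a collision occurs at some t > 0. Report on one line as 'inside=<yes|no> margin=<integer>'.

d = (-4, 13),  |d|² = 185;  R = 4+8 = 12,  c = 185−12² = 41
v_rel = (4, -4),  |v_rel|² = 32;  v_rel·d = (4)·(-4) + (-4)·(13) = -68
32·t² + 136·t + 41 = 0  ⇒  m = (-68)² − 32·41 = 3312
m = 3312 > 0,  v_rel·d = -68 < 0  ⇒  outside

inside=no margin=3312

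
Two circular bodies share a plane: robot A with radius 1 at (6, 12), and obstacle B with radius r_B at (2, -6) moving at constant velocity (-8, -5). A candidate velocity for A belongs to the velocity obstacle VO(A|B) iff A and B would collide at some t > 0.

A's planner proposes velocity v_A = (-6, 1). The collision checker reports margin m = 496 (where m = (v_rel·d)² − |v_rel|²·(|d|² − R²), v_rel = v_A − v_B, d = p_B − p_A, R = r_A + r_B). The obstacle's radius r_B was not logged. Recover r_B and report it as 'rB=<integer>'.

m = 496
d = (-4, -18);  v_rel = (2, 6),  |v_rel|² = 40
v_rel×d = (2)·(-18) − (6)·(-4) = -12
since m = R²·40 − (-12)²:  R² = (144 + 496) / 40 = 16
R = √16 = 4  ⇒  r_B = 4 − 1 = 3

rB=3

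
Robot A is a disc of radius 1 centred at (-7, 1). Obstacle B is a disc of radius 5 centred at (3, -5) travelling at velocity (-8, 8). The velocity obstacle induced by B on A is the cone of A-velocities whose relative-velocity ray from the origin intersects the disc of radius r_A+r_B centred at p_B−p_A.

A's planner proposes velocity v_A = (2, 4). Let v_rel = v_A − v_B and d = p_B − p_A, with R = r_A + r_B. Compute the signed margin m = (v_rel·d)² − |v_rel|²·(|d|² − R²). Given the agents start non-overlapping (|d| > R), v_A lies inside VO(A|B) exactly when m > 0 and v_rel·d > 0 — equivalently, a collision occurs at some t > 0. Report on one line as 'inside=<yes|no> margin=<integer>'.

d = (10, -6),  |d|² = 136;  R = 1+5 = 6,  c = 136−6² = 100
v_rel = (10, -4),  |v_rel|² = 116;  v_rel·d = (10)·(10) + (-4)·(-6) = 124
116·t² − 248·t + 100 = 0  ⇒  m = 124² − 116·100 = 3776
m = 3776 > 0,  v_rel·d = 124 > 0  ⇒  inside

inside=yes margin=3776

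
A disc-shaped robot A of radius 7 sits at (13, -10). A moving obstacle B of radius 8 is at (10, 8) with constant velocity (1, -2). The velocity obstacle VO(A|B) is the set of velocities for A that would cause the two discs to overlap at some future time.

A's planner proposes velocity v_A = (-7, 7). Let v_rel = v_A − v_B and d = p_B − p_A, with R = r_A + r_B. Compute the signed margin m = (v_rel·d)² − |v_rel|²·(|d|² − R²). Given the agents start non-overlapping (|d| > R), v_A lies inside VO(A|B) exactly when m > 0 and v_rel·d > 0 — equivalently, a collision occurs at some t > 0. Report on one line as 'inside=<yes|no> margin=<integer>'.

d = (-3, 18),  |d|² = 333;  R = 7+8 = 15,  c = 333−15² = 108
v_rel = (-8, 9),  |v_rel|² = 145;  v_rel·d = (-8)·(-3) + (9)·(18) = 186
145·t² − 372·t + 108 = 0  ⇒  m = 186² − 145·108 = 18936
m = 18936 > 0,  v_rel·d = 186 > 0  ⇒  inside

inside=yes margin=18936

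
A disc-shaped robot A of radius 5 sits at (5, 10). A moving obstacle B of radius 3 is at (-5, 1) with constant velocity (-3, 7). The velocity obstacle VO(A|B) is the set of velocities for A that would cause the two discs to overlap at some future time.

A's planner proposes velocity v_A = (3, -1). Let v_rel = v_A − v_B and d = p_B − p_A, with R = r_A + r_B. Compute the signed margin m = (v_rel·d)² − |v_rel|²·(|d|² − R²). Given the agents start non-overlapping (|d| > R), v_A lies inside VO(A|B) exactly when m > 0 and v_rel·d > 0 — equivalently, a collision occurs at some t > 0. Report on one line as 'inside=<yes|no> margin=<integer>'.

d = (-10, -9),  |d|² = 181;  R = 5+3 = 8,  c = 181−8² = 117
v_rel = (6, -8),  |v_rel|² = 100;  v_rel·d = (6)·(-10) + (-8)·(-9) = 12
100·t² − 24·t + 117 = 0  ⇒  m = 12² − 100·117 = -11556
m = -11556 < 0,  v_rel·d = 12 > 0  ⇒  outside

inside=no margin=-11556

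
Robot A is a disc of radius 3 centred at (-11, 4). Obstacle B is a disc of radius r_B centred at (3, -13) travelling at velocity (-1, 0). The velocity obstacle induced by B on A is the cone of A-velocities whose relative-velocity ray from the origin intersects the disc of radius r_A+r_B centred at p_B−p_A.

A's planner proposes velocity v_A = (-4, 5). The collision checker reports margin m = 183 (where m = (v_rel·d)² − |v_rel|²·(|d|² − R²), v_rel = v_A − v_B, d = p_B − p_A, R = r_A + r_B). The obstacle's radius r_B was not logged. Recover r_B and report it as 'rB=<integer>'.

m = 183
d = (14, -17);  v_rel = (-3, 5),  |v_rel|² = 34
v_rel×d = (-3)·(-17) − (5)·(14) = -19
since m = R²·34 − (-19)²:  R² = (361 + 183) / 34 = 16
R = √16 = 4  ⇒  r_B = 4 − 3 = 1

rB=1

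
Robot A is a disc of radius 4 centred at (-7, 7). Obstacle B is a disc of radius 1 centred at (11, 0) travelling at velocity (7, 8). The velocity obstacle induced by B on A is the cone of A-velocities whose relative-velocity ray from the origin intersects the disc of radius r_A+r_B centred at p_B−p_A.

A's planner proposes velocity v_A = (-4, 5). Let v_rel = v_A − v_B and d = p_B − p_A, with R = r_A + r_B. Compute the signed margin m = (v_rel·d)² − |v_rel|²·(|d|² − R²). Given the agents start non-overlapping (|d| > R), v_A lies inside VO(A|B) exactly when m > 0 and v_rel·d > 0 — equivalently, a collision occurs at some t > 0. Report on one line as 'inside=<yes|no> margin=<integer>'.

d = (18, -7),  |d|² = 373;  R = 4+1 = 5,  c = 373−5² = 348
v_rel = (-11, -3),  |v_rel|² = 130;  v_rel·d = (-11)·(18) + (-3)·(-7) = -177
130·t² + 354·t + 348 = 0  ⇒  m = (-177)² − 130·348 = -13911
m = -13911 < 0,  v_rel·d = -177 < 0  ⇒  outside

inside=no margin=-13911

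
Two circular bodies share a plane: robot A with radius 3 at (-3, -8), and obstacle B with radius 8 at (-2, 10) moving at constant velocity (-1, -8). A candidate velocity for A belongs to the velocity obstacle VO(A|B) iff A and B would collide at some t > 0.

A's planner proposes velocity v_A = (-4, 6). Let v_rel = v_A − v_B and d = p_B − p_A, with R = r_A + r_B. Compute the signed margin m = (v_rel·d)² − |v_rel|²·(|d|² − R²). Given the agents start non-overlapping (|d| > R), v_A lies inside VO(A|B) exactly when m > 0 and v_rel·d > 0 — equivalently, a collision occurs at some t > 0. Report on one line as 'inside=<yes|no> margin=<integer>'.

d = (1, 18),  |d|² = 325;  R = 3+8 = 11,  c = 325−11² = 204
v_rel = (-3, 14),  |v_rel|² = 205;  v_rel·d = (-3)·(1) + (14)·(18) = 249
205·t² − 498·t + 204 = 0  ⇒  m = 249² − 205·204 = 20181
m = 20181 > 0,  v_rel·d = 249 > 0  ⇒  inside

inside=yes margin=20181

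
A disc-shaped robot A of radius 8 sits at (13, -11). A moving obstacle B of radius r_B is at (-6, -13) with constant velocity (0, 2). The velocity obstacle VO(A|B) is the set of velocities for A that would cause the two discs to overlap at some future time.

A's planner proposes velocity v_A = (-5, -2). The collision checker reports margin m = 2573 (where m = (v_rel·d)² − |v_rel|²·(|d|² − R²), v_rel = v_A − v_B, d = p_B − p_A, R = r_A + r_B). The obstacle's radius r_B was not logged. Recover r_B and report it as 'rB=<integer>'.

m = 2573
d = (-19, -2);  v_rel = (-5, -4),  |v_rel|² = 41
v_rel×d = (-5)·(-2) − (-4)·(-19) = -66
since m = R²·41 − (-66)²:  R² = (4356 + 2573) / 41 = 169
R = √169 = 13  ⇒  r_B = 13 − 8 = 5

rB=5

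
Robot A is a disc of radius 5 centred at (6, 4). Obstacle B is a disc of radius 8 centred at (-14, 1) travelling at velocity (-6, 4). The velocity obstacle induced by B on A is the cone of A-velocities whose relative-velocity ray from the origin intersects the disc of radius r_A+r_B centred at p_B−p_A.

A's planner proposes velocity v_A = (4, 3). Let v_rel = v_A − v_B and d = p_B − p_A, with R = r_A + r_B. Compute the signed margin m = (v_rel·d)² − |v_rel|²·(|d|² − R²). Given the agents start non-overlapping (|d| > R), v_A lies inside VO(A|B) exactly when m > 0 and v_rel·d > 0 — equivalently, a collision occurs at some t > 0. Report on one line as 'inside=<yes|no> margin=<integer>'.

d = (-20, -3),  |d|² = 409;  R = 5+8 = 13,  c = 409−13² = 240
v_rel = (10, -1),  |v_rel|² = 101;  v_rel·d = (10)·(-20) + (-1)·(-3) = -197
101·t² + 394·t + 240 = 0  ⇒  m = (-197)² − 101·240 = 14569
m = 14569 > 0,  v_rel·d = -197 < 0  ⇒  outside

inside=no margin=14569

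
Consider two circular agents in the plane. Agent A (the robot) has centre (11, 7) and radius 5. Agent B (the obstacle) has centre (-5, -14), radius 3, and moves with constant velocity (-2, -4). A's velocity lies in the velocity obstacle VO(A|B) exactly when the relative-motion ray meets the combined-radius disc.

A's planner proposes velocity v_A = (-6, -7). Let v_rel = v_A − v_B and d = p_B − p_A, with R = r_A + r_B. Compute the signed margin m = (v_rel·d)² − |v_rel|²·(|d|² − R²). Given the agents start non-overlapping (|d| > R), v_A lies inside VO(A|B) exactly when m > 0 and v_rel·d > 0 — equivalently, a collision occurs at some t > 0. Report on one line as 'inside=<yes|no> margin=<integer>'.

d = (-16, -21),  |d|² = 697;  R = 5+3 = 8,  c = 697−8² = 633
v_rel = (-4, -3),  |v_rel|² = 25;  v_rel·d = (-4)·(-16) + (-3)·(-21) = 127
25·t² − 254·t + 633 = 0  ⇒  m = 127² − 25·633 = 304
m = 304 > 0,  v_rel·d = 127 > 0  ⇒  inside

inside=yes margin=304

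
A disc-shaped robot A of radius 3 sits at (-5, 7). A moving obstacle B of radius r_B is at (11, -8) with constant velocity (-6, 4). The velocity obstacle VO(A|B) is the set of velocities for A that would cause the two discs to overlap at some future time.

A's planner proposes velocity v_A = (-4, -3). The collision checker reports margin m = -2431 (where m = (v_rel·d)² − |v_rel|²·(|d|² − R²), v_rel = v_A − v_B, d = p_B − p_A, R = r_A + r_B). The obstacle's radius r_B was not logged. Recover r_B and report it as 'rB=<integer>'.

m = -2431
d = (16, -15);  v_rel = (2, -7),  |v_rel|² = 53
v_rel×d = (2)·(-15) − (-7)·(16) = 82
since m = R²·53 − 82²:  R² = (6724 + -2431) / 53 = 81
R = √81 = 9  ⇒  r_B = 9 − 3 = 6

rB=6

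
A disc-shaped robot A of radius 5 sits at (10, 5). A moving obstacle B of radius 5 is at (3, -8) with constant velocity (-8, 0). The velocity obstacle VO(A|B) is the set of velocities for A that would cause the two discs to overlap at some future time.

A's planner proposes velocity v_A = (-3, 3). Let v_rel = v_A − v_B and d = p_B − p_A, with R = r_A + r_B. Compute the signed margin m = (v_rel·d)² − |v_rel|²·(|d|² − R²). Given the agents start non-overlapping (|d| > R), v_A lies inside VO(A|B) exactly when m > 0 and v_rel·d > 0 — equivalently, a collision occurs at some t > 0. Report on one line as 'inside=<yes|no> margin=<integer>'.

d = (-7, -13),  |d|² = 218;  R = 5+5 = 10,  c = 218−10² = 118
v_rel = (5, 3),  |v_rel|² = 34;  v_rel·d = (5)·(-7) + (3)·(-13) = -74
34·t² + 148·t + 118 = 0  ⇒  m = (-74)² − 34·118 = 1464
m = 1464 > 0,  v_rel·d = -74 < 0  ⇒  outside

inside=no margin=1464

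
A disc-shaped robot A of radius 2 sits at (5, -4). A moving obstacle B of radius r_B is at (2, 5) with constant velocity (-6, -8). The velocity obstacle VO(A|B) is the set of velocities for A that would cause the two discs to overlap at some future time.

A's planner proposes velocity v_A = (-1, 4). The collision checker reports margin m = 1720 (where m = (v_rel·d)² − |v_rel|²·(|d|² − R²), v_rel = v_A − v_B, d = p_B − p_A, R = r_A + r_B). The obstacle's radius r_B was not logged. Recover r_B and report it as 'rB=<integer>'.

m = 1720
d = (-3, 9);  v_rel = (5, 12),  |v_rel|² = 169
v_rel×d = (5)·(9) − (12)·(-3) = 81
since m = R²·169 − 81²:  R² = (6561 + 1720) / 169 = 49
R = √49 = 7  ⇒  r_B = 7 − 2 = 5

rB=5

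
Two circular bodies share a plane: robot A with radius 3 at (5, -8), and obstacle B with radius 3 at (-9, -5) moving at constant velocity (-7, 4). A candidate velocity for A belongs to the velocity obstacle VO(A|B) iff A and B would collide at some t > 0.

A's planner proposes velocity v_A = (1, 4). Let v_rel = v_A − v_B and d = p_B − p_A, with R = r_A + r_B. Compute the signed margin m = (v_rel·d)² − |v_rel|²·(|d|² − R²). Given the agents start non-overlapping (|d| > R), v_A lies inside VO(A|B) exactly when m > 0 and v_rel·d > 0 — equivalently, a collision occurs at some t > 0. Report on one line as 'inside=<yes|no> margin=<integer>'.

d = (-14, 3),  |d|² = 205;  R = 3+3 = 6,  c = 205−6² = 169
v_rel = (8, 0),  |v_rel|² = 64;  v_rel·d = (8)·(-14) + (0)·(3) = -112
64·t² + 224·t + 169 = 0  ⇒  m = (-112)² − 64·169 = 1728
m = 1728 > 0,  v_rel·d = -112 < 0  ⇒  outside

inside=no margin=1728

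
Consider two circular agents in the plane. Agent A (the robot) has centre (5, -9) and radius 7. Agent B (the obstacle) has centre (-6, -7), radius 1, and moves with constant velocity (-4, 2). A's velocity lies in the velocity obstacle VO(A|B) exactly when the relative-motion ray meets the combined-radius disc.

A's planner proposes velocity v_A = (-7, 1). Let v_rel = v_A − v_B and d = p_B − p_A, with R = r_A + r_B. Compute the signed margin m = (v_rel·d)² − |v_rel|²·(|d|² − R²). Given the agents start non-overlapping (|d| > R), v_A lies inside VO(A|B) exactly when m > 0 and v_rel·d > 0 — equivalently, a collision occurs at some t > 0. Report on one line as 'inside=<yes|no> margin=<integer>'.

d = (-11, 2),  |d|² = 125;  R = 7+1 = 8,  c = 125−8² = 61
v_rel = (-3, -1),  |v_rel|² = 10;  v_rel·d = (-3)·(-11) + (-1)·(2) = 31
10·t² − 62·t + 61 = 0  ⇒  m = 31² − 10·61 = 351
m = 351 > 0,  v_rel·d = 31 > 0  ⇒  inside

inside=yes margin=351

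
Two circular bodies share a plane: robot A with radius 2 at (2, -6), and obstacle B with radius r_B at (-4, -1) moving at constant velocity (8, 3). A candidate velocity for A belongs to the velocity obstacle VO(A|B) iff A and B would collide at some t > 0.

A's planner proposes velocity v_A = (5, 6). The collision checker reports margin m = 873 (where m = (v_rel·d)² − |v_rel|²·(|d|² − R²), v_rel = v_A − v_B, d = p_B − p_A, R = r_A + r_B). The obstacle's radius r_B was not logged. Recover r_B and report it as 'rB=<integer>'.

m = 873
d = (-6, 5);  v_rel = (-3, 3),  |v_rel|² = 18
v_rel×d = (-3)·(5) − (3)·(-6) = 3
since m = R²·18 − 3²:  R² = (9 + 873) / 18 = 49
R = √49 = 7  ⇒  r_B = 7 − 2 = 5

rB=5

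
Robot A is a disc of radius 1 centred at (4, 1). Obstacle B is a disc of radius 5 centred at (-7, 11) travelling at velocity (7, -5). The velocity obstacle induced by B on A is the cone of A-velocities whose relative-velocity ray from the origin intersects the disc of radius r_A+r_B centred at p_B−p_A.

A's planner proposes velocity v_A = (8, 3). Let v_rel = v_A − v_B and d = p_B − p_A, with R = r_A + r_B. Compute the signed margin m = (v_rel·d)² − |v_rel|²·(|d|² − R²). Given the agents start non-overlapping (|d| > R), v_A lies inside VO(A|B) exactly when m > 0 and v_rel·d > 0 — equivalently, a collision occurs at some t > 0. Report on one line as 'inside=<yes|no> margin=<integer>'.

d = (-11, 10),  |d|² = 221;  R = 1+5 = 6,  c = 221−6² = 185
v_rel = (1, 8),  |v_rel|² = 65;  v_rel·d = (1)·(-11) + (8)·(10) = 69
65·t² − 138·t + 185 = 0  ⇒  m = 69² − 65·185 = -7264
m = -7264 < 0,  v_rel·d = 69 > 0  ⇒  outside

inside=no margin=-7264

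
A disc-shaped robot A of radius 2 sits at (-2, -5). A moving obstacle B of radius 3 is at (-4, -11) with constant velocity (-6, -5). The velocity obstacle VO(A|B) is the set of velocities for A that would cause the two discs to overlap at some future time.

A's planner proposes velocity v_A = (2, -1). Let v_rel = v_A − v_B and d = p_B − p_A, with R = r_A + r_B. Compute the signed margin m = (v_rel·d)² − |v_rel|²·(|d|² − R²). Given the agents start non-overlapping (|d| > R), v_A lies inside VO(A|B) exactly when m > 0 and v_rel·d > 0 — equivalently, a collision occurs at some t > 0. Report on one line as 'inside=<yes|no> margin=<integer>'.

d = (-2, -6),  |d|² = 40;  R = 2+3 = 5,  c = 40−5² = 15
v_rel = (8, 4),  |v_rel|² = 80;  v_rel·d = (8)·(-2) + (4)·(-6) = -40
80·t² + 80·t + 15 = 0  ⇒  m = (-40)² − 80·15 = 400
m = 400 > 0,  v_rel·d = -40 < 0  ⇒  outside

inside=no margin=400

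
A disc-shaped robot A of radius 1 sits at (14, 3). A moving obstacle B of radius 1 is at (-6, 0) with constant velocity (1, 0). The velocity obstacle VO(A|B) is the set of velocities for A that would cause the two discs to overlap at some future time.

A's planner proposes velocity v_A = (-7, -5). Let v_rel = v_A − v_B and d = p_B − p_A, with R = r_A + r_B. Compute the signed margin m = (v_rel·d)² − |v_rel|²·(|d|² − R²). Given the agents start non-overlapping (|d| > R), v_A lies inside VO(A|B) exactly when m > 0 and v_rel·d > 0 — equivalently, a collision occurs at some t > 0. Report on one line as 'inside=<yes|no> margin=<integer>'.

d = (-20, -3),  |d|² = 409;  R = 1+1 = 2,  c = 409−2² = 405
v_rel = (-8, -5),  |v_rel|² = 89;  v_rel·d = (-8)·(-20) + (-5)·(-3) = 175
89·t² − 350·t + 405 = 0  ⇒  m = 175² − 89·405 = -5420
m = -5420 < 0,  v_rel·d = 175 > 0  ⇒  outside

inside=no margin=-5420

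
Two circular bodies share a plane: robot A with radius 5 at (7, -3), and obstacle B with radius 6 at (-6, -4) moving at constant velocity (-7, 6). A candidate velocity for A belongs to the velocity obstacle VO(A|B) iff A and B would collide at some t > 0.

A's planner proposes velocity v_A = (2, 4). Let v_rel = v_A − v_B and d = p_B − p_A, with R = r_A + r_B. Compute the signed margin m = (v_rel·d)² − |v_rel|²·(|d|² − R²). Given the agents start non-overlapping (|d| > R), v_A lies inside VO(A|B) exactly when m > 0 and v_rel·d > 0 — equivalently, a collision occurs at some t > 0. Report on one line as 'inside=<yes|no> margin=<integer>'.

d = (-13, -1),  |d|² = 170;  R = 5+6 = 11,  c = 170−11² = 49
v_rel = (9, -2),  |v_rel|² = 85;  v_rel·d = (9)·(-13) + (-2)·(-1) = -115
85·t² + 230·t + 49 = 0  ⇒  m = (-115)² − 85·49 = 9060
m = 9060 > 0,  v_rel·d = -115 < 0  ⇒  outside

inside=no margin=9060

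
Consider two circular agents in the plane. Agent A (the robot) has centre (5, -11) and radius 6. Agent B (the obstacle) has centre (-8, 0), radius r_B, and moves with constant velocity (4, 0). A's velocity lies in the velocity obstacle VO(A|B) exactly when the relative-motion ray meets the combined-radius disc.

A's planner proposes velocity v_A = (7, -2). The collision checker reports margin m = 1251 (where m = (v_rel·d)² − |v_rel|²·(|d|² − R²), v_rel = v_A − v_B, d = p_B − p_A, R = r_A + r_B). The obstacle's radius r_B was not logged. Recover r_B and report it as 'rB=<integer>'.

m = 1251
d = (-13, 11);  v_rel = (3, -2),  |v_rel|² = 13
v_rel×d = (3)·(11) − (-2)·(-13) = 7
since m = R²·13 − 7²:  R² = (49 + 1251) / 13 = 100
R = √100 = 10  ⇒  r_B = 10 − 6 = 4

rB=4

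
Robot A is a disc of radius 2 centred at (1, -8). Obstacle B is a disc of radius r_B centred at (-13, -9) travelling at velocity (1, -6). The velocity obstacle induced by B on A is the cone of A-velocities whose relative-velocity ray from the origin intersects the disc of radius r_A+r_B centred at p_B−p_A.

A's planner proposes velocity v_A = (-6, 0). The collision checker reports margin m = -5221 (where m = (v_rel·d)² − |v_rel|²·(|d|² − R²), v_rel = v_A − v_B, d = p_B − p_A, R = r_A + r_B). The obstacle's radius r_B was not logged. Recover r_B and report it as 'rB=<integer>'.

m = -5221
d = (-14, -1);  v_rel = (-7, 6),  |v_rel|² = 85
v_rel×d = (-7)·(-1) − (6)·(-14) = 91
since m = R²·85 − 91²:  R² = (8281 + -5221) / 85 = 36
R = √36 = 6  ⇒  r_B = 6 − 2 = 4

rB=4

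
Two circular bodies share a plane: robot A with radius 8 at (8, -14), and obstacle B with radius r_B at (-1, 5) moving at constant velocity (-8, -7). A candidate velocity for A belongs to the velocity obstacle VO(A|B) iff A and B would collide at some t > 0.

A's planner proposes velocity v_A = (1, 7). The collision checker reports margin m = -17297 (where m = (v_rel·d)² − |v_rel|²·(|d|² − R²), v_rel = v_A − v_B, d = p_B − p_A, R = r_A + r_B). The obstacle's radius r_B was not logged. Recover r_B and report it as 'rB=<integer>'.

m = -17297
d = (-9, 19);  v_rel = (9, 14),  |v_rel|² = 277
v_rel×d = (9)·(19) − (14)·(-9) = 297
since m = R²·277 − 297²:  R² = (88209 + -17297) / 277 = 256
R = √256 = 16  ⇒  r_B = 16 − 8 = 8

rB=8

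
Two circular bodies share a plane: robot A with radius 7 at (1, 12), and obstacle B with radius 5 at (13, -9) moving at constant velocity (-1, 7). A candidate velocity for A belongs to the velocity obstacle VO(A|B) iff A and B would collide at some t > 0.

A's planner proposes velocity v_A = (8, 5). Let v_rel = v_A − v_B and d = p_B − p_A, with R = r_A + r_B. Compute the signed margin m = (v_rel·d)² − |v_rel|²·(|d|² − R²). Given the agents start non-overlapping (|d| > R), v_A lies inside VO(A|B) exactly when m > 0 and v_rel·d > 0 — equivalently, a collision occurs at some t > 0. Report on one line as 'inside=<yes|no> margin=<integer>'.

d = (12, -21),  |d|² = 585;  R = 7+5 = 12,  c = 585−12² = 441
v_rel = (9, -2),  |v_rel|² = 85;  v_rel·d = (9)·(12) + (-2)·(-21) = 150
85·t² − 300·t + 441 = 0  ⇒  m = 150² − 85·441 = -14985
m = -14985 < 0,  v_rel·d = 150 > 0  ⇒  outside

inside=no margin=-14985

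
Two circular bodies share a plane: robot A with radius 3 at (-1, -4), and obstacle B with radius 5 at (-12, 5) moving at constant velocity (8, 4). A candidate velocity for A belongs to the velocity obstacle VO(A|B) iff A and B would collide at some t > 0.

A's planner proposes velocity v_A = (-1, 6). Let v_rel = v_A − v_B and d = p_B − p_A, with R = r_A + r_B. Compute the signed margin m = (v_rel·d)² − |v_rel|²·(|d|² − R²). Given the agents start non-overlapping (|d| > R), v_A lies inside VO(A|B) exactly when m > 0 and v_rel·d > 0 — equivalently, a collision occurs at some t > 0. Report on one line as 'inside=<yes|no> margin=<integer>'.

d = (-11, 9),  |d|² = 202;  R = 3+5 = 8,  c = 202−8² = 138
v_rel = (-9, 2),  |v_rel|² = 85;  v_rel·d = (-9)·(-11) + (2)·(9) = 117
85·t² − 234·t + 138 = 0  ⇒  m = 117² − 85·138 = 1959
m = 1959 > 0,  v_rel·d = 117 > 0  ⇒  inside

inside=yes margin=1959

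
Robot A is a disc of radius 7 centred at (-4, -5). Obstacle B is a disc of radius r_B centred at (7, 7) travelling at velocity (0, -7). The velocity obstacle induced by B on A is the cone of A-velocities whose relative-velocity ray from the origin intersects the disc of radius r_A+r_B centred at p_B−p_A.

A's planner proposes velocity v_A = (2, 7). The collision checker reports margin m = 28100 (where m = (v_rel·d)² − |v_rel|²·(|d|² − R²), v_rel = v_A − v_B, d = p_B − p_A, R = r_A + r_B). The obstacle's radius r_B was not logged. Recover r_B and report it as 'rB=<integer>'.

m = 28100
d = (11, 12);  v_rel = (2, 14),  |v_rel|² = 200
v_rel×d = (2)·(12) − (14)·(11) = -130
since m = R²·200 − (-130)²:  R² = (16900 + 28100) / 200 = 225
R = √225 = 15  ⇒  r_B = 15 − 7 = 8

rB=8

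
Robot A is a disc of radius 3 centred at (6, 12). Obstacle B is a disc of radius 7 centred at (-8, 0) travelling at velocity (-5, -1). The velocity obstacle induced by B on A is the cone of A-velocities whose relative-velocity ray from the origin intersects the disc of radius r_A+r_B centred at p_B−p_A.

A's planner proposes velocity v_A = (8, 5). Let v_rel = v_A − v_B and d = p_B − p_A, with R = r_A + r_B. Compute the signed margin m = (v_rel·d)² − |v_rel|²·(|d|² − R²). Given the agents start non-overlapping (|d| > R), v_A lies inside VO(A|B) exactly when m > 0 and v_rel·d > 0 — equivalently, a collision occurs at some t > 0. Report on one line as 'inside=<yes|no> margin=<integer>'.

d = (-14, -12),  |d|² = 340;  R = 3+7 = 10,  c = 340−10² = 240
v_rel = (13, 6),  |v_rel|² = 205;  v_rel·d = (13)·(-14) + (6)·(-12) = -254
205·t² + 508·t + 240 = 0  ⇒  m = (-254)² − 205·240 = 15316
m = 15316 > 0,  v_rel·d = -254 < 0  ⇒  outside

inside=no margin=15316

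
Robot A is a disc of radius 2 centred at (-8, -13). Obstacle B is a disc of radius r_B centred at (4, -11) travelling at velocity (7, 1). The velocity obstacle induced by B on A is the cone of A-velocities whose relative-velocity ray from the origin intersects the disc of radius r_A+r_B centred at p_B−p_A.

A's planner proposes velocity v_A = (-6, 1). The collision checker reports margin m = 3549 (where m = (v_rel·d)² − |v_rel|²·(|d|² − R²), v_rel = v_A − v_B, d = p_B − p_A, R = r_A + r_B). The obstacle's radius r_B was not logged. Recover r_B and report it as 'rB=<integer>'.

m = 3549
d = (12, 2);  v_rel = (-13, 0),  |v_rel|² = 169
v_rel×d = (-13)·(2) − (0)·(12) = -26
since m = R²·169 − (-26)²:  R² = (676 + 3549) / 169 = 25
R = √25 = 5  ⇒  r_B = 5 − 2 = 3

rB=3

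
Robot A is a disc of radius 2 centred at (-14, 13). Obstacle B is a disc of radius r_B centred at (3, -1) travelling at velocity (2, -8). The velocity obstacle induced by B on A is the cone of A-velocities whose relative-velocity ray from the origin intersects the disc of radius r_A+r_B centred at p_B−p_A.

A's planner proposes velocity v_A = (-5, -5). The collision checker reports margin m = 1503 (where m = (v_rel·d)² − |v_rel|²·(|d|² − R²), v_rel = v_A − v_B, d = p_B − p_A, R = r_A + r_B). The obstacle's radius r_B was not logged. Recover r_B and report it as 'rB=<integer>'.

m = 1503
d = (17, -14);  v_rel = (-7, 3),  |v_rel|² = 58
v_rel×d = (-7)·(-14) − (3)·(17) = 47
since m = R²·58 − 47²:  R² = (2209 + 1503) / 58 = 64
R = √64 = 8  ⇒  r_B = 8 − 2 = 6

rB=6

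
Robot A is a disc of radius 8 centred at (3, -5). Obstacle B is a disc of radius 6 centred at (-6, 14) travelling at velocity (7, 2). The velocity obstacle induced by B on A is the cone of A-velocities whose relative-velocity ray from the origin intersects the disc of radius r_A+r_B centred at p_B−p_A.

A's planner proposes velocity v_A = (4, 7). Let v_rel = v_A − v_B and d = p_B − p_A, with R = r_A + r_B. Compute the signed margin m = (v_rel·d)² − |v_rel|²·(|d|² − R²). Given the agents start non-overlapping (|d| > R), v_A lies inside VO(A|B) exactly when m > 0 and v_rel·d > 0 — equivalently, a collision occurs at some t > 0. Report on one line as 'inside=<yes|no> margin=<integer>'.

d = (-9, 19),  |d|² = 442;  R = 8+6 = 14,  c = 442−14² = 246
v_rel = (-3, 5),  |v_rel|² = 34;  v_rel·d = (-3)·(-9) + (5)·(19) = 122
34·t² − 244·t + 246 = 0  ⇒  m = 122² − 34·246 = 6520
m = 6520 > 0,  v_rel·d = 122 > 0  ⇒  inside

inside=yes margin=6520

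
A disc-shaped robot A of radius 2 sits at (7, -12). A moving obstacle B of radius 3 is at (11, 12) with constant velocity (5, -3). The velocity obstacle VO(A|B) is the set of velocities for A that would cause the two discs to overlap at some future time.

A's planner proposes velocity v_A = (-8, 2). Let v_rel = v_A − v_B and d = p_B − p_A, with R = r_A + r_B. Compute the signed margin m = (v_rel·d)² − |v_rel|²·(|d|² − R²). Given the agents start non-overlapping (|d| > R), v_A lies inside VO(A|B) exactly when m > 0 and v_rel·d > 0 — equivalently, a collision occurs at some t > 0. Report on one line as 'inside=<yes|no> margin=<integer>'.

d = (4, 24),  |d|² = 592;  R = 2+3 = 5,  c = 592−5² = 567
v_rel = (-13, 5),  |v_rel|² = 194;  v_rel·d = (-13)·(4) + (5)·(24) = 68
194·t² − 136·t + 567 = 0  ⇒  m = 68² − 194·567 = -105374
m = -105374 < 0,  v_rel·d = 68 > 0  ⇒  outside

inside=no margin=-105374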